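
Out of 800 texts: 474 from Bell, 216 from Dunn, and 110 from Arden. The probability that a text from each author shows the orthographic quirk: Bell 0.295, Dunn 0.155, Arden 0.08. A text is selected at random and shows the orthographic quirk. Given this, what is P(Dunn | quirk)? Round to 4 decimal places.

Unnormalized posteriors (prior × likelihood):
  Bell: 0.5925 × 0.295 = 0.1747875
  Dunn: 0.27 × 0.155 = 0.04185
  Arden: 0.1375 × 0.08 = 0.011
Normalizing constant = 0.2276375.
P(Dunn | evidence) = 0.04185 / 0.2276375 ≈ 0.1838.

0.1838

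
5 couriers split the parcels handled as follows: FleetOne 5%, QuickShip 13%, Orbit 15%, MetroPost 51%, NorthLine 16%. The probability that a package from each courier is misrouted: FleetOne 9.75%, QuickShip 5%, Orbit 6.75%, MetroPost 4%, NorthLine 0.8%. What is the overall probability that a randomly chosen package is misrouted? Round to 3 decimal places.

Compute prior × likelihood for every hypothesis:
  FleetOne: 0.05 × 0.0975 = 0.004875
  QuickShip: 0.13 × 0.05 = 0.0065
  Orbit: 0.15 × 0.0675 = 0.010125
  MetroPost: 0.51 × 0.04 = 0.0204
  NorthLine: 0.16 × 0.008 = 0.00128
P(misrouted) = 0.004875 + 0.0065 + 0.010125 + 0.0204 + 0.00128 = 0.04318 → 0.043.

0.043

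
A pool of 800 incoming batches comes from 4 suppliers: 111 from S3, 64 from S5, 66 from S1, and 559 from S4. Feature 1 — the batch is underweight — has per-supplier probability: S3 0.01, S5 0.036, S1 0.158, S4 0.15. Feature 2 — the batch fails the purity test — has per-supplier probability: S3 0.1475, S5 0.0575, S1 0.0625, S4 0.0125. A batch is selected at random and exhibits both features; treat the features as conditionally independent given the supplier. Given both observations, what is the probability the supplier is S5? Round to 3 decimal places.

Compute prior × likelihood for every hypothesis:
  S3: 0.13875 × 0.01 × 0.1475 = 0.00020465625
  S5: 0.08 × 0.036 × 0.0575 = 0.0001656
  S1: 0.0825 × 0.158 × 0.0625 = 0.0008146875
  S4: 0.69875 × 0.15 × 0.0125 = 0.00131015625
Total = 0.0024951.
P(S5 | evidence) = 0.0001656 / 0.0024951 ≈ 0.066.

0.066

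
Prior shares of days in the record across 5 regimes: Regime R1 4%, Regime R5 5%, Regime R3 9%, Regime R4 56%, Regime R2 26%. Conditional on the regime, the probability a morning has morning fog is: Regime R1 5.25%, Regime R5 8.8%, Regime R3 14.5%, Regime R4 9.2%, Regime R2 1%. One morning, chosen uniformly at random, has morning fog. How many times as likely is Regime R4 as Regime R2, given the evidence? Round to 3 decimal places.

Compute prior × likelihood for every hypothesis:
  Regime R1: 0.04 × 0.0525 = 0.0021
  Regime R5: 0.05 × 0.088 = 0.0044
  Regime R3: 0.09 × 0.145 = 0.01305
  Regime R4: 0.56 × 0.092 = 0.05152
  Regime R2: 0.26 × 0.01 = 0.0026
Total = 0.07367.
The ratio is 0.05152 / 0.0026 (the normalizer cancels) = 19.815.

19.815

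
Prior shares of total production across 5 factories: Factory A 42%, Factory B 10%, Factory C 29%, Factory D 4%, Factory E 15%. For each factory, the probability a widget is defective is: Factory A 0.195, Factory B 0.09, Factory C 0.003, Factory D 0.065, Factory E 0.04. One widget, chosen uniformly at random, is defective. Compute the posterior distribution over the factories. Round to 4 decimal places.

Factory A 0.8160, Factory B 0.0897, Factory C 0.0087, Factory D 0.0259, Factory E 0.0598

By Bayes' rule, posterior ∝ prior × likelihood:
  Factory A: 0.42 × 0.195 = 0.0819
  Factory B: 0.1 × 0.09 = 0.009
  Factory C: 0.29 × 0.003 = 0.00087
  Factory D: 0.04 × 0.065 = 0.0026
  Factory E: 0.15 × 0.04 = 0.006
Sum = 0.10037.
P(Factory A | defective) = 0.0819/0.10037 ≈ 0.8160
P(Factory B | defective) = 0.009/0.10037 ≈ 0.0897
P(Factory C | defective) = 0.00087/0.10037 ≈ 0.0087
P(Factory D | defective) = 0.0026/0.10037 ≈ 0.0259
P(Factory E | defective) = 0.006/0.10037 ≈ 0.0598
(Check: 0.8160+0.0897+0.0087+0.0259+0.0598 = 1.0001.)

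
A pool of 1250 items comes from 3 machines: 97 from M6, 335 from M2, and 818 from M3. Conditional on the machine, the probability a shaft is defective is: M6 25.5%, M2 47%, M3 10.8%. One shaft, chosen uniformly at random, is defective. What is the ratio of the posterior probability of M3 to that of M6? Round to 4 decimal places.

3.5716

Unnormalized posteriors (prior × likelihood):
  M6: 0.0776 × 0.255 = 0.019788
  M2: 0.268 × 0.47 = 0.12596
  M3: 0.6544 × 0.108 = 0.0706752
Total = 0.2164232.
The ratio is 0.0706752 / 0.019788 (the normalizer cancels) = 3.5716.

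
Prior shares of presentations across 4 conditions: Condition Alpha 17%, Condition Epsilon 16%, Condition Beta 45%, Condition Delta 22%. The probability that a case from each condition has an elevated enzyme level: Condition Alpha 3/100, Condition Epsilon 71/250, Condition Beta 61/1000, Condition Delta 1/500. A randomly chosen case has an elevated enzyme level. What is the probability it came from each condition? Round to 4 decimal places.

Condition Alpha 0.0650, Condition Epsilon 0.5794, Condition Beta 0.3500, Condition Delta 0.0056

Compute prior × likelihood for every hypothesis:
  Condition Alpha: 0.17 × 0.03 = 0.0051
  Condition Epsilon: 0.16 × 0.284 = 0.04544
  Condition Beta: 0.45 × 0.061 = 0.02745
  Condition Delta: 0.22 × 0.002 = 0.00044
Total = 0.07843.
P(Condition Alpha | elevated) = 0.0051/0.07843 ≈ 0.0650
P(Condition Epsilon | elevated) = 0.04544/0.07843 ≈ 0.5794
P(Condition Beta | elevated) = 0.02745/0.07843 ≈ 0.3500
P(Condition Delta | elevated) = 0.00044/0.07843 ≈ 0.0056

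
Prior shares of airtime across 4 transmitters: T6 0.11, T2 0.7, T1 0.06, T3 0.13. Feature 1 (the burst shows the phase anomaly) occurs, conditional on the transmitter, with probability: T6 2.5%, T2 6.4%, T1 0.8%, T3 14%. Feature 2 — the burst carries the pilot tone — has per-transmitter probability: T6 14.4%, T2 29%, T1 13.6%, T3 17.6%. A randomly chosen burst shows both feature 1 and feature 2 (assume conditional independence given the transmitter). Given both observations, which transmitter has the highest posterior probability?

Prior × likelihood for each hypothesis:
  T6: 0.11 × 0.025 × 0.144 = 0.000396
  T2: 0.7 × 0.064 × 0.29 = 0.012992
  T1: 0.06 × 0.008 × 0.136 = 0.00006528
  T3: 0.13 × 0.14 × 0.176 = 0.0032032
Total = 0.01665648.
Largest term belongs to T2, so T2 is most probable.

T2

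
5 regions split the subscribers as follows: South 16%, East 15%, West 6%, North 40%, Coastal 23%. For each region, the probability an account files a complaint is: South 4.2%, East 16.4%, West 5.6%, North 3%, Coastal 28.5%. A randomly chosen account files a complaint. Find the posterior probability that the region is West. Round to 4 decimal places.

Compute prior × likelihood for every hypothesis:
  South: 0.16 × 0.042 = 0.00672
  East: 0.15 × 0.164 = 0.0246
  West: 0.06 × 0.056 = 0.00336
  North: 0.4 × 0.03 = 0.012
  Coastal: 0.23 × 0.285 = 0.06555
Total = 0.11223.
P(West | evidence) = 0.00336 / 0.11223 ≈ 0.0299.

0.0299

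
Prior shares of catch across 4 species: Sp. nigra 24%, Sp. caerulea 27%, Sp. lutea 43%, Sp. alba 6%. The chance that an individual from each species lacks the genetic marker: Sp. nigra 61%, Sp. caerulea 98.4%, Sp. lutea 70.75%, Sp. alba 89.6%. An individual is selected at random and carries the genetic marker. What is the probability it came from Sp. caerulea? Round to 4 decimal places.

0.0188

Taking complements, P(marker | each) = Sp. nigra 0.39, Sp. caerulea 0.016, Sp. lutea 0.2925, Sp. alba 0.104.
Prior × likelihood for each hypothesis:
  Sp. nigra: 0.24 × 0.39 = 0.0936
  Sp. caerulea: 0.27 × 0.016 = 0.00432
  Sp. lutea: 0.43 × 0.2925 = 0.125775
  Sp. alba: 0.06 × 0.104 = 0.00624
Normalizing constant = 0.229935.
P(Sp. caerulea | evidence) = 0.00432 / 0.229935 ≈ 0.0188.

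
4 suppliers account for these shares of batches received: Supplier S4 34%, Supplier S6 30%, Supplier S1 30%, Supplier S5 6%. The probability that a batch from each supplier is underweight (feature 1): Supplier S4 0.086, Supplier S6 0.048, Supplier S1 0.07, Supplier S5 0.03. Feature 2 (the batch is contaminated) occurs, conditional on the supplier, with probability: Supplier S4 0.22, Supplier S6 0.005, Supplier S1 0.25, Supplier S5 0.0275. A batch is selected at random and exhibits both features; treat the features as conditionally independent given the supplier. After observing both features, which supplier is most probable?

Supplier S4

Compute prior × likelihood for every hypothesis:
  Supplier S4: 0.34 × 0.086 × 0.22 = 0.0064328
  Supplier S6: 0.3 × 0.048 × 0.005 = 0.000072
  Supplier S1: 0.3 × 0.07 × 0.25 = 0.00525
  Supplier S5: 0.06 × 0.03 × 0.0275 = 0.0000495
Normalizing constant = 0.0118043.
Largest term belongs to Supplier S4, so Supplier S4 is most probable.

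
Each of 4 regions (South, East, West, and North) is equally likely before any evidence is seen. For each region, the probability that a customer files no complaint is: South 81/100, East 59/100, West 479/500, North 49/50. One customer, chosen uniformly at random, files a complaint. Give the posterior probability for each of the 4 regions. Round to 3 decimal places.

Taking complements, P(complaint | each) = South 0.19, East 0.41, West 0.042, North 0.02.
Since the prior is uniform, the posterior is proportional to the likelihood:
  South: 0.19
  East: 0.41
  West: 0.042
  North: 0.02
Total = 0.662.
P(South | complaint) = 0.19/0.662 ≈ 0.287
P(East | complaint) = 0.41/0.662 ≈ 0.619
P(West | complaint) = 0.042/0.662 ≈ 0.063
P(North | complaint) = 0.02/0.662 ≈ 0.030

South 0.287, East 0.619, West 0.063, North 0.030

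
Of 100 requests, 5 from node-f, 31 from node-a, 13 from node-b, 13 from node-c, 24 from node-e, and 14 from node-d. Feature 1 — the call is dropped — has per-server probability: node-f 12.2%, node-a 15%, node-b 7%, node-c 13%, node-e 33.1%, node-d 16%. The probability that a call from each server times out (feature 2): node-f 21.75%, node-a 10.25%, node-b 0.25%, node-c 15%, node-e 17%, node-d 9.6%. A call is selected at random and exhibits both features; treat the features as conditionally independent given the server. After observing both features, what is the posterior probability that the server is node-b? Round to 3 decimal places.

0.001

By Bayes' rule, posterior ∝ prior × likelihood:
  node-f: 0.05 × 0.122 × 0.2175 = 0.00132675
  node-a: 0.31 × 0.15 × 0.1025 = 0.00476625
  node-b: 0.13 × 0.07 × 0.0025 = 0.00002275
  node-c: 0.13 × 0.13 × 0.15 = 0.002535
  node-e: 0.24 × 0.331 × 0.17 = 0.0135048
  node-d: 0.14 × 0.16 × 0.096 = 0.0021504
Normalizing constant = 0.02430595.
P(node-b | evidence) = 0.00002275 / 0.02430595 ≈ 0.001.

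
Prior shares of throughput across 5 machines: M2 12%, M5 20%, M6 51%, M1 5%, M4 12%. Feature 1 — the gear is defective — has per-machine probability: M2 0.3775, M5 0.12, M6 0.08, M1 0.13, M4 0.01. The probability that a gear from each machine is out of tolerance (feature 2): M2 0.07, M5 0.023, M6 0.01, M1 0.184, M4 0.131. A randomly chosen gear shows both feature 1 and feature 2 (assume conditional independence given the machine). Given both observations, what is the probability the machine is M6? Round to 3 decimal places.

0.074

Prior × likelihood for each hypothesis:
  M2: 0.12 × 0.3775 × 0.07 = 0.003171
  M5: 0.2 × 0.12 × 0.023 = 0.000552
  M6: 0.51 × 0.08 × 0.01 = 0.000408
  M1: 0.05 × 0.13 × 0.184 = 0.001196
  M4: 0.12 × 0.01 × 0.131 = 0.0001572
Sum = 0.0054842.
P(M6 | evidence) = 0.000408 / 0.0054842 ≈ 0.074.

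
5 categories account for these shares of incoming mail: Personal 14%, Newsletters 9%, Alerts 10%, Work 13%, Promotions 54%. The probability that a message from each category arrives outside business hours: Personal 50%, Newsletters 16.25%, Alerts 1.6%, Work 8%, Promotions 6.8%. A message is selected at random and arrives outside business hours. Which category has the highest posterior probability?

Personal

By Bayes' rule, posterior ∝ prior × likelihood:
  Personal: 0.14 × 0.5 = 0.07
  Newsletters: 0.09 × 0.1625 = 0.014625
  Alerts: 0.1 × 0.016 = 0.0016
  Work: 0.13 × 0.08 = 0.0104
  Promotions: 0.54 × 0.068 = 0.03672
Total = 0.133345.
Largest term belongs to Personal, so Personal is most probable.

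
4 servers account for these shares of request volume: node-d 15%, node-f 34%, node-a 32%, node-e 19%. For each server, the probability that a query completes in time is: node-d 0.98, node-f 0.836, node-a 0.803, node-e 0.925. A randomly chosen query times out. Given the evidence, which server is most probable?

node-a

Taking complements, P(timeout | each) = node-d 0.02, node-f 0.164, node-a 0.197, node-e 0.075.
Compute prior × likelihood for every hypothesis:
  node-d: 0.15 × 0.02 = 0.003
  node-f: 0.34 × 0.164 = 0.05576
  node-a: 0.32 × 0.197 = 0.06304
  node-e: 0.19 × 0.075 = 0.01425
Total = 0.13605.
Largest term belongs to node-a, so node-a is most probable.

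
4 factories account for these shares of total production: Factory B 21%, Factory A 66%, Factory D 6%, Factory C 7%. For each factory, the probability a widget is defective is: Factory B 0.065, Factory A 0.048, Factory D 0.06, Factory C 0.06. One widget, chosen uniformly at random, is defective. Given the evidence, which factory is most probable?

Factory A

By Bayes' rule, posterior ∝ prior × likelihood:
  Factory B: 0.21 × 0.065 = 0.01365
  Factory A: 0.66 × 0.048 = 0.03168
  Factory D: 0.06 × 0.06 = 0.0036
  Factory C: 0.07 × 0.06 = 0.0042
Sum = 0.05313.
Largest term belongs to Factory A, so Factory A is most probable.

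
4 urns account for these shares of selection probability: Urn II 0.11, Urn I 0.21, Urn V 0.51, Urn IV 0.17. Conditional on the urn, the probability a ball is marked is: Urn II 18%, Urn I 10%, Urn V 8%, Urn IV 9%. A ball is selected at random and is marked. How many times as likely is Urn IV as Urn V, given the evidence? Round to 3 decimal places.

Unnormalized posteriors (prior × likelihood):
  Urn II: 0.11 × 0.18 = 0.0198
  Urn I: 0.21 × 0.1 = 0.021
  Urn V: 0.51 × 0.08 = 0.0408
  Urn IV: 0.17 × 0.09 = 0.0153
Normalizing constant = 0.0969.
The ratio is 0.0153 / 0.0408 (the normalizer cancels) = 0.375.

0.375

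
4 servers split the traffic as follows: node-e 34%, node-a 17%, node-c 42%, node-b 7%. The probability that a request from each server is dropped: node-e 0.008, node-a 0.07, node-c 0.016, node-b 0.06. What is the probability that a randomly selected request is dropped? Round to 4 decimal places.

Unnormalized posteriors (prior × likelihood):
  node-e: 0.34 × 0.008 = 0.00272
  node-a: 0.17 × 0.07 = 0.0119
  node-c: 0.42 × 0.016 = 0.00672
  node-b: 0.07 × 0.06 = 0.0042
P(dropped) = 0.00272 + 0.0119 + 0.00672 + 0.0042 = 0.02554 → 0.0255.

0.0255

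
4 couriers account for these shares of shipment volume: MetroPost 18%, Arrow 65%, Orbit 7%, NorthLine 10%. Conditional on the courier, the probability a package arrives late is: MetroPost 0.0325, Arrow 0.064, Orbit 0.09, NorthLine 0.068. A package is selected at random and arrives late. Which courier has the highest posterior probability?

Unnormalized posteriors (prior × likelihood):
  MetroPost: 0.18 × 0.0325 = 0.00585
  Arrow: 0.65 × 0.064 = 0.0416
  Orbit: 0.07 × 0.09 = 0.0063
  NorthLine: 0.1 × 0.068 = 0.0068
Total = 0.06055.
Largest term belongs to Arrow, so Arrow is most probable.

Arrow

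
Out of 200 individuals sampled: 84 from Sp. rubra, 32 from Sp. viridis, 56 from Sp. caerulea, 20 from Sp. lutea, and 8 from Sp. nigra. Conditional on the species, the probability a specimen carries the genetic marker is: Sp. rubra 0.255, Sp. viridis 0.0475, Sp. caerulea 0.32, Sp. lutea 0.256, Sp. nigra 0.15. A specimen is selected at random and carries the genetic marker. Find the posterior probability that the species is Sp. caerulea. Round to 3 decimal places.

Unnormalized posteriors (prior × likelihood):
  Sp. rubra: 0.42 × 0.255 = 0.1071
  Sp. viridis: 0.16 × 0.0475 = 0.0076
  Sp. caerulea: 0.28 × 0.32 = 0.0896
  Sp. lutea: 0.1 × 0.256 = 0.0256
  Sp. nigra: 0.04 × 0.15 = 0.006
Normalizing constant = 0.2359.
P(Sp. caerulea | evidence) = 0.0896 / 0.2359 ≈ 0.380.

0.380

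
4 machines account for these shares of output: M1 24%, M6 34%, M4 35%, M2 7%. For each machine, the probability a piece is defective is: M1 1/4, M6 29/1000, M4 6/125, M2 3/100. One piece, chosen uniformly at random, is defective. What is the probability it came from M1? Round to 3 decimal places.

Unnormalized posteriors (prior × likelihood):
  M1: 0.24 × 0.25 = 0.06
  M6: 0.34 × 0.029 = 0.00986
  M4: 0.35 × 0.048 = 0.0168
  M2: 0.07 × 0.03 = 0.0021
Total = 0.08876.
P(M1 | evidence) = 0.06 / 0.08876 ≈ 0.676.

0.676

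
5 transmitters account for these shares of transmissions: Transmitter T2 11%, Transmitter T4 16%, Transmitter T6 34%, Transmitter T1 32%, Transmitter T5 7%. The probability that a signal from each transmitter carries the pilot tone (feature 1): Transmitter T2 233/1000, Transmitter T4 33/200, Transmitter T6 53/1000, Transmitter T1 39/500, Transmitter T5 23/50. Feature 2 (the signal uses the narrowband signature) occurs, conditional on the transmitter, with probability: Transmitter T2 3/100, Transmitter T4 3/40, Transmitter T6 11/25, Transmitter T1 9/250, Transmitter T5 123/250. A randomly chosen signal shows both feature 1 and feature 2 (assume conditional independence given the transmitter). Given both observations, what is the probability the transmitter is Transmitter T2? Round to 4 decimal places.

Unnormalized posteriors (prior × likelihood):
  Transmitter T2: 0.11 × 0.233 × 0.03 = 0.0007689
  Transmitter T4: 0.16 × 0.165 × 0.075 = 0.00198
  Transmitter T6: 0.34 × 0.053 × 0.44 = 0.0079288
  Transmitter T1: 0.32 × 0.078 × 0.036 = 0.00089856
  Transmitter T5: 0.07 × 0.46 × 0.492 = 0.0158424
Sum = 0.02741866.
P(Transmitter T2 | evidence) = 0.0007689 / 0.02741866 ≈ 0.0280.

0.0280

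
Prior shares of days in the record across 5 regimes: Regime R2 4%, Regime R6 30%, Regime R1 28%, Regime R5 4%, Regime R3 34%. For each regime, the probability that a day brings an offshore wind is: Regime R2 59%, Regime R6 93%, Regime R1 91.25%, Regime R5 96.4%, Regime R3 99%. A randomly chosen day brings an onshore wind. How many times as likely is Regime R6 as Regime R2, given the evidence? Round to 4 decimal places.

Taking complements, P(onshore | each) = Regime R2 0.41, Regime R6 0.07, Regime R1 0.0875, Regime R5 0.036, Regime R3 0.01.
By Bayes' rule, posterior ∝ prior × likelihood:
  Regime R2: 0.04 × 0.41 = 0.0164
  Regime R6: 0.3 × 0.07 = 0.021
  Regime R1: 0.28 × 0.0875 = 0.0245
  Regime R5: 0.04 × 0.036 = 0.00144
  Regime R3: 0.34 × 0.01 = 0.0034
Total = 0.06674.
The ratio is 0.021 / 0.0164 (the normalizer cancels) = 1.2805.

1.2805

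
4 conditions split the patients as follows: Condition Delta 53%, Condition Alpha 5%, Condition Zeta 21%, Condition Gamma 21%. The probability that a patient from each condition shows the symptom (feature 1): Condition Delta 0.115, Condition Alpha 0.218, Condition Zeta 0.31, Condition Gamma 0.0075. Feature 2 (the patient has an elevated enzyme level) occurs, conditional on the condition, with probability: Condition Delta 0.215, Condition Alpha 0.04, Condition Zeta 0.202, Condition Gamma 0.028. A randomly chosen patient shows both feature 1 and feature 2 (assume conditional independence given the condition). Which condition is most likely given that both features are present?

Prior × likelihood for each hypothesis:
  Condition Delta: 0.53 × 0.115 × 0.215 = 0.01310425
  Condition Alpha: 0.05 × 0.218 × 0.04 = 0.000436
  Condition Zeta: 0.21 × 0.31 × 0.202 = 0.0131502
  Condition Gamma: 0.21 × 0.0075 × 0.028 = 0.0000441
Sum = 0.02673455.
Largest term belongs to Condition Zeta, so Condition Zeta is most probable.

Condition Zeta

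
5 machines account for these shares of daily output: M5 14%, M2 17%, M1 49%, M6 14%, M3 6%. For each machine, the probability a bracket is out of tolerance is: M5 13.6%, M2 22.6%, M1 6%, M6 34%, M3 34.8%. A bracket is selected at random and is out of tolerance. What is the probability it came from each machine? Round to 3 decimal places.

M5 0.123, M2 0.247, M1 0.189, M6 0.306, M3 0.134

By Bayes' rule, posterior ∝ prior × likelihood:
  M5: 0.14 × 0.136 = 0.01904
  M2: 0.17 × 0.226 = 0.03842
  M1: 0.49 × 0.06 = 0.0294
  M6: 0.14 × 0.34 = 0.0476
  M3: 0.06 × 0.348 = 0.02088
Total = 0.15534.
P(M5 | oversize) = 0.01904/0.15534 ≈ 0.123
P(M2 | oversize) = 0.03842/0.15534 ≈ 0.247
P(M1 | oversize) = 0.0294/0.15534 ≈ 0.189
P(M6 | oversize) = 0.0476/0.15534 ≈ 0.306
P(M3 | oversize) = 0.02088/0.15534 ≈ 0.134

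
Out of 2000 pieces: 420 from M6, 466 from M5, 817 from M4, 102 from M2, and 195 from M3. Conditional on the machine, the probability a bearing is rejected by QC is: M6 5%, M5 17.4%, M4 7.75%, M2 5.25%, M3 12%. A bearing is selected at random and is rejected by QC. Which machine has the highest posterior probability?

M5

Prior × likelihood for each hypothesis:
  M6: 0.21 × 0.05 = 0.0105
  M5: 0.233 × 0.174 = 0.040542
  M4: 0.4085 × 0.0775 = 0.03165875
  M2: 0.051 × 0.0525 = 0.0026775
  M3: 0.0975 × 0.12 = 0.0117
Total = 0.09707825.
Largest term belongs to M5, so M5 is most probable.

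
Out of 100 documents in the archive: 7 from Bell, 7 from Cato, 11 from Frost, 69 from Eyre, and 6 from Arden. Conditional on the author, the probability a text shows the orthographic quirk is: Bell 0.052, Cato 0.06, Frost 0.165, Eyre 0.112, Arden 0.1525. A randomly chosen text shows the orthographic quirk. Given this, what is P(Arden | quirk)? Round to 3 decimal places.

0.081

By Bayes' rule, posterior ∝ prior × likelihood:
  Bell: 0.07 × 0.052 = 0.00364
  Cato: 0.07 × 0.06 = 0.0042
  Frost: 0.11 × 0.165 = 0.01815
  Eyre: 0.69 × 0.112 = 0.07728
  Arden: 0.06 × 0.1525 = 0.00915
Total = 0.11242.
P(Arden | evidence) = 0.00915 / 0.11242 ≈ 0.081.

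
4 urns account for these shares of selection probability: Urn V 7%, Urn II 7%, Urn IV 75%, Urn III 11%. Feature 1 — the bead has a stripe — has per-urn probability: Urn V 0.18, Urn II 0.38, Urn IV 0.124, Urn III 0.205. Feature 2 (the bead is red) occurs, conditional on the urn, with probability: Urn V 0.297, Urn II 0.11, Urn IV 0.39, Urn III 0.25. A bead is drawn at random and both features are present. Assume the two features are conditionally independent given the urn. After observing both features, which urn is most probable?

Unnormalized posteriors (prior × likelihood):
  Urn V: 0.07 × 0.18 × 0.297 = 0.0037422
  Urn II: 0.07 × 0.38 × 0.11 = 0.002926
  Urn IV: 0.75 × 0.124 × 0.39 = 0.03627
  Urn III: 0.11 × 0.205 × 0.25 = 0.0056375
Total = 0.0485757.
Largest term belongs to Urn IV, so Urn IV is most probable.

Urn IV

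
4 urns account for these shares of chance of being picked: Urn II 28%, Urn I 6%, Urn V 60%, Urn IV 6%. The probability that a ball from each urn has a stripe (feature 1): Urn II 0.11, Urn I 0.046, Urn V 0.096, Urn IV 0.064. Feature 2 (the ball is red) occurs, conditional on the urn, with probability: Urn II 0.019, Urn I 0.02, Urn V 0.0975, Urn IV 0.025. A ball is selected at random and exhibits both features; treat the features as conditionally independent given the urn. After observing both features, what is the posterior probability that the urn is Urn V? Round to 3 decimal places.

Compute prior × likelihood for every hypothesis:
  Urn II: 0.28 × 0.11 × 0.019 = 0.0005852
  Urn I: 0.06 × 0.046 × 0.02 = 0.0000552
  Urn V: 0.6 × 0.096 × 0.0975 = 0.005616
  Urn IV: 0.06 × 0.064 × 0.025 = 0.000096
Normalizing constant = 0.0063524.
P(Urn V | evidence) = 0.005616 / 0.0063524 ≈ 0.884.

0.884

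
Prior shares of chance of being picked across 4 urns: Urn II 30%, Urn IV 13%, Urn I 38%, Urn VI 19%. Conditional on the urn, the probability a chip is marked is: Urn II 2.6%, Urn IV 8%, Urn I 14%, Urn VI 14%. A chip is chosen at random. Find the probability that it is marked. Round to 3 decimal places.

0.098

Compute prior × likelihood for every hypothesis:
  Urn II: 0.3 × 0.026 = 0.0078
  Urn IV: 0.13 × 0.08 = 0.0104
  Urn I: 0.38 × 0.14 = 0.0532
  Urn VI: 0.19 × 0.14 = 0.0266
P(marked) = 0.0078 + 0.0104 + 0.0532 + 0.0266 = 0.098 → 0.098.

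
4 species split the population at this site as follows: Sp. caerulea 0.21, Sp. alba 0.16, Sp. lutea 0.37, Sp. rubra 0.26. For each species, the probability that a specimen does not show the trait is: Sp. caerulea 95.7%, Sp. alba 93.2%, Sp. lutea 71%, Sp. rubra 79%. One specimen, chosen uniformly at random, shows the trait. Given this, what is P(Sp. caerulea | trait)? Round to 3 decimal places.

Taking complements, P(trait | each) = Sp. caerulea 0.043, Sp. alba 0.068, Sp. lutea 0.29, Sp. rubra 0.21.
By Bayes' rule, posterior ∝ prior × likelihood:
  Sp. caerulea: 0.21 × 0.043 = 0.00903
  Sp. alba: 0.16 × 0.068 = 0.01088
  Sp. lutea: 0.37 × 0.29 = 0.1073
  Sp. rubra: 0.26 × 0.21 = 0.0546
Total = 0.18181.
P(Sp. caerulea | evidence) = 0.00903 / 0.18181 ≈ 0.050.

0.050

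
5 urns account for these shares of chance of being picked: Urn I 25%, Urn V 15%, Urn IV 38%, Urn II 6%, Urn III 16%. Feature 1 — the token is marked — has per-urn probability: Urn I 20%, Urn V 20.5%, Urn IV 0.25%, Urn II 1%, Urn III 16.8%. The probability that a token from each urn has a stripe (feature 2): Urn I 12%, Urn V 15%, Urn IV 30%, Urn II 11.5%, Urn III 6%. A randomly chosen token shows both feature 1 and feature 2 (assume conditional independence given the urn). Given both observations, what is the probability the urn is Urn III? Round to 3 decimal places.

Compute prior × likelihood for every hypothesis:
  Urn I: 0.25 × 0.2 × 0.12 = 0.006
  Urn V: 0.15 × 0.205 × 0.15 = 0.0046125
  Urn IV: 0.38 × 0.0025 × 0.3 = 0.000285
  Urn II: 0.06 × 0.01 × 0.115 = 0.000069
  Urn III: 0.16 × 0.168 × 0.06 = 0.0016128
Sum = 0.0125793.
P(Urn III | evidence) = 0.0016128 / 0.0125793 ≈ 0.128.

0.128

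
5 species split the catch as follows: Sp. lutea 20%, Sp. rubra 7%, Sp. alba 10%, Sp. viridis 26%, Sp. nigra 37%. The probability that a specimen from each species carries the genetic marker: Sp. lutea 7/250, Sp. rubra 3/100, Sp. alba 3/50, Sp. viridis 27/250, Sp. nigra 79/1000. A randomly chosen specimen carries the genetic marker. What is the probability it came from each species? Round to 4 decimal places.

Unnormalized posteriors (prior × likelihood):
  Sp. lutea: 0.2 × 0.028 = 0.0056
  Sp. rubra: 0.07 × 0.03 = 0.0021
  Sp. alba: 0.1 × 0.06 = 0.006
  Sp. viridis: 0.26 × 0.108 = 0.02808
  Sp. nigra: 0.37 × 0.079 = 0.02923
Total = 0.07101.
P(Sp. lutea | marker) = 0.0056/0.07101 ≈ 0.0789
P(Sp. rubra | marker) = 0.0021/0.07101 ≈ 0.0296
P(Sp. alba | marker) = 0.006/0.07101 ≈ 0.0845
P(Sp. viridis | marker) = 0.02808/0.07101 ≈ 0.3954
P(Sp. nigra | marker) = 0.02923/0.07101 ≈ 0.4116

Sp. lutea 0.0789, Sp. rubra 0.0296, Sp. alba 0.0845, Sp. viridis 0.3954, Sp. nigra 0.4116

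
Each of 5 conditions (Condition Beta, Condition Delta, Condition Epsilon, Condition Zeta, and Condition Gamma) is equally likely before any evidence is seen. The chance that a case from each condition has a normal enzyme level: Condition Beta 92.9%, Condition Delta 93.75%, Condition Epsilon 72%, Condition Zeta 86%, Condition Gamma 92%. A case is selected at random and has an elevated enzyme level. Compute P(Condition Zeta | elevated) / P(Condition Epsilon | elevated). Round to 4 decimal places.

0.5000

Taking complements, P(elevated | each) = Condition Beta 0.071, Condition Delta 0.0625, Condition Epsilon 0.28, Condition Zeta 0.14, Condition Gamma 0.08.
Since the prior is uniform, the posterior is proportional to the likelihood:
  Condition Beta: 0.071
  Condition Delta: 0.0625
  Condition Epsilon: 0.28
  Condition Zeta: 0.14
  Condition Gamma: 0.08
Normalizing constant = 0.6335.
The ratio is 0.14 / 0.28 (the normalizer cancels) = 0.5000.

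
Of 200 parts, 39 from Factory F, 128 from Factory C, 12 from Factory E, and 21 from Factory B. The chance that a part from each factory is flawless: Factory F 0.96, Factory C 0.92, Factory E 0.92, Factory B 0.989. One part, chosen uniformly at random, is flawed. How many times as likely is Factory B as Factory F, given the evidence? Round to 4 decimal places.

0.1481

Taking complements, P(flawed | each) = Factory F 0.04, Factory C 0.08, Factory E 0.08, Factory B 0.011.
By Bayes' rule, posterior ∝ prior × likelihood:
  Factory F: 0.195 × 0.04 = 0.0078
  Factory C: 0.64 × 0.08 = 0.0512
  Factory E: 0.06 × 0.08 = 0.0048
  Factory B: 0.105 × 0.011 = 0.001155
Sum = 0.064955.
The ratio is 0.001155 / 0.0078 (the normalizer cancels) = 0.1481.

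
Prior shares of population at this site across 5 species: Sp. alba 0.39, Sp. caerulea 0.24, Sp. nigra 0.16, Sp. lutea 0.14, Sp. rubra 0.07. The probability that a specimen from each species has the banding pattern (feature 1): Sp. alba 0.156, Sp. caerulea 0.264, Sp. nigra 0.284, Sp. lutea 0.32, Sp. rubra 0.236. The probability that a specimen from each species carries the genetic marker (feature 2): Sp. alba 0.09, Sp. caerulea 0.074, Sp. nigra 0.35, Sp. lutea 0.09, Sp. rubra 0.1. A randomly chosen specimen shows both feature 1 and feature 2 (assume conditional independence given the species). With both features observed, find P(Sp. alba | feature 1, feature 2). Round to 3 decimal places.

0.172

Compute prior × likelihood for every hypothesis:
  Sp. alba: 0.39 × 0.156 × 0.09 = 0.0054756
  Sp. caerulea: 0.24 × 0.264 × 0.074 = 0.00468864
  Sp. nigra: 0.16 × 0.284 × 0.35 = 0.015904
  Sp. lutea: 0.14 × 0.32 × 0.09 = 0.004032
  Sp. rubra: 0.07 × 0.236 × 0.1 = 0.001652
Normalizing constant = 0.03175224.
P(Sp. alba | evidence) = 0.0054756 / 0.03175224 ≈ 0.172.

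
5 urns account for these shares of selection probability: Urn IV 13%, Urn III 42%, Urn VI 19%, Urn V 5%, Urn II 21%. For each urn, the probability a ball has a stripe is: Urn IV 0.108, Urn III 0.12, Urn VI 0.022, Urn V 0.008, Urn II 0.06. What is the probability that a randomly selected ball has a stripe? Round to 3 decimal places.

Unnormalized posteriors (prior × likelihood):
  Urn IV: 0.13 × 0.108 = 0.01404
  Urn III: 0.42 × 0.12 = 0.0504
  Urn VI: 0.19 × 0.022 = 0.00418
  Urn V: 0.05 × 0.008 = 0.0004
  Urn II: 0.21 × 0.06 = 0.0126
P(striped) = 0.01404 + 0.0504 + 0.00418 + 0.0004 + 0.0126 = 0.08162 → 0.082.

0.082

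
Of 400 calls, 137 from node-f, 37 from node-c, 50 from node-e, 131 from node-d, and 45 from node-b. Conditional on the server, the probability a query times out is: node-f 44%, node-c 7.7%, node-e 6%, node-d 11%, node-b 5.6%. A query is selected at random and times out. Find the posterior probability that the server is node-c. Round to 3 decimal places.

0.034

Prior × likelihood for each hypothesis:
  node-f: 0.3425 × 0.44 = 0.1507
  node-c: 0.0925 × 0.077 = 0.0071225
  node-e: 0.125 × 0.06 = 0.0075
  node-d: 0.3275 × 0.11 = 0.036025
  node-b: 0.1125 × 0.056 = 0.0063
Total = 0.2076475.
P(node-c | evidence) = 0.0071225 / 0.2076475 ≈ 0.034.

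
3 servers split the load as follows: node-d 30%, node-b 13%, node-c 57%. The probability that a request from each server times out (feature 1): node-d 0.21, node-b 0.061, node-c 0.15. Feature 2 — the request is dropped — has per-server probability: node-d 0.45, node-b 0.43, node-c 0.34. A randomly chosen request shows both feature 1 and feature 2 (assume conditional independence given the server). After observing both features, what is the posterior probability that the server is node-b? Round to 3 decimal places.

0.056

Unnormalized posteriors (prior × likelihood):
  node-d: 0.3 × 0.21 × 0.45 = 0.02835
  node-b: 0.13 × 0.061 × 0.43 = 0.0034099
  node-c: 0.57 × 0.15 × 0.34 = 0.02907
Sum = 0.0608299.
P(node-b | evidence) = 0.0034099 / 0.0608299 ≈ 0.056.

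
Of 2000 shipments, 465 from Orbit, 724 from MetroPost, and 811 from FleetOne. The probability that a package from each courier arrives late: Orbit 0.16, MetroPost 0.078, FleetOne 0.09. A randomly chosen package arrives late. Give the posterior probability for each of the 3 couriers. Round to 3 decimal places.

Compute prior × likelihood for every hypothesis:
  Orbit: 0.2325 × 0.16 = 0.0372
  MetroPost: 0.362 × 0.078 = 0.028236
  FleetOne: 0.4055 × 0.09 = 0.036495
Total = 0.101931.
P(Orbit | late) = 0.0372/0.101931 ≈ 0.365
P(MetroPost | late) = 0.028236/0.101931 ≈ 0.277
P(FleetOne | late) = 0.036495/0.101931 ≈ 0.358

Orbit 0.365, MetroPost 0.277, FleetOne 0.358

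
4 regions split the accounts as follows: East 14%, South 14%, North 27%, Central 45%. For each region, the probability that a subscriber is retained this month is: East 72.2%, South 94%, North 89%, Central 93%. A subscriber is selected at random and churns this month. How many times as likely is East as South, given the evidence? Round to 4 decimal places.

4.6333

Taking complements, P(churn | each) = East 0.278, South 0.06, North 0.11, Central 0.07.
By Bayes' rule, posterior ∝ prior × likelihood:
  East: 0.14 × 0.278 = 0.03892
  South: 0.14 × 0.06 = 0.0084
  North: 0.27 × 0.11 = 0.0297
  Central: 0.45 × 0.07 = 0.0315
Normalizing constant = 0.10852.
The ratio is 0.03892 / 0.0084 (the normalizer cancels) = 4.6333.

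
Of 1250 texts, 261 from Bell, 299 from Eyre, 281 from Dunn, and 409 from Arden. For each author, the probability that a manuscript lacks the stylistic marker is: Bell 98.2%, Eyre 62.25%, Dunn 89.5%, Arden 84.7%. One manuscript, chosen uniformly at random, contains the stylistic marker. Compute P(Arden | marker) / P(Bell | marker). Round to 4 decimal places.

Taking complements, P(marker | each) = Bell 0.018, Eyre 0.3775, Dunn 0.105, Arden 0.153.
Unnormalized posteriors (prior × likelihood):
  Bell: 0.2088 × 0.018 = 0.0037584
  Eyre: 0.2392 × 0.3775 = 0.090298
  Dunn: 0.2248 × 0.105 = 0.023604
  Arden: 0.3272 × 0.153 = 0.0500616
Normalizing constant = 0.167722.
The ratio is 0.0500616 / 0.0037584 (the normalizer cancels) = 13.3199.

13.3199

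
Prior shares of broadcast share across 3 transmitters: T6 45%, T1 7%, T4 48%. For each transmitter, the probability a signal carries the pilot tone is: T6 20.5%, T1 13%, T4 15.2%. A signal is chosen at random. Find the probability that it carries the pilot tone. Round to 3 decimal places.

By Bayes' rule, posterior ∝ prior × likelihood:
  T6: 0.45 × 0.205 = 0.09225
  T1: 0.07 × 0.13 = 0.0091
  T4: 0.48 × 0.152 = 0.07296
P(pilot) = 0.09225 + 0.0091 + 0.07296 = 0.17431 → 0.174.

0.174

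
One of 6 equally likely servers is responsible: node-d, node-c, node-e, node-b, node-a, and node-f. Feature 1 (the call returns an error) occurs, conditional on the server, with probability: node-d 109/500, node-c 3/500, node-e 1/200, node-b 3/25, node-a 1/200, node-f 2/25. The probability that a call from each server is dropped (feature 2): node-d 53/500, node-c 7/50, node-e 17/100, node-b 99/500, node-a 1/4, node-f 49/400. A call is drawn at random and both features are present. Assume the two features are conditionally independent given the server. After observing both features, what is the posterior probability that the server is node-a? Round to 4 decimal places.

0.0210

Since the prior is uniform, the posterior is proportional to the likelihood:
  node-d: 0.218 × 0.106 = 0.023108
  node-c: 0.006 × 0.14 = 0.00084
  node-e: 0.005 × 0.17 = 0.00085
  node-b: 0.12 × 0.198 = 0.02376
  node-a: 0.005 × 0.25 = 0.00125
  node-f: 0.08 × 0.1225 = 0.0098
Total = 0.059608.
P(node-a | evidence) = 0.00125 / 0.059608 ≈ 0.0210.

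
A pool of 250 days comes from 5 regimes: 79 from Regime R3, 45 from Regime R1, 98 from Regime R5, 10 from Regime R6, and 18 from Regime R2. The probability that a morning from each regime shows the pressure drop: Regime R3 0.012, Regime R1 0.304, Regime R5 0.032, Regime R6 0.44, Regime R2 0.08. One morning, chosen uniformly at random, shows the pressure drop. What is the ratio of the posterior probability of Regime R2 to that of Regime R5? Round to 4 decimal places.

Unnormalized posteriors (prior × likelihood):
  Regime R3: 0.316 × 0.012 = 0.003792
  Regime R1: 0.18 × 0.304 = 0.05472
  Regime R5: 0.392 × 0.032 = 0.012544
  Regime R6: 0.04 × 0.44 = 0.0176
  Regime R2: 0.072 × 0.08 = 0.00576
Sum = 0.094416.
The ratio is 0.00576 / 0.012544 (the normalizer cancels) = 0.4592.

0.4592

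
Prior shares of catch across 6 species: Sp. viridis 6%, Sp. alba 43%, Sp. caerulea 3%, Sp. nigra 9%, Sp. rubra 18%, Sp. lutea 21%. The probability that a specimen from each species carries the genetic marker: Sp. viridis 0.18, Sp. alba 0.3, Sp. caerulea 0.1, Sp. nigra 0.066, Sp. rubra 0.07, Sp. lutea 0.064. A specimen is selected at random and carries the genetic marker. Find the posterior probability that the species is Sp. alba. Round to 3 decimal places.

0.738

Prior × likelihood for each hypothesis:
  Sp. viridis: 0.06 × 0.18 = 0.0108
  Sp. alba: 0.43 × 0.3 = 0.129
  Sp. caerulea: 0.03 × 0.1 = 0.003
  Sp. nigra: 0.09 × 0.066 = 0.00594
  Sp. rubra: 0.18 × 0.07 = 0.0126
  Sp. lutea: 0.21 × 0.064 = 0.01344
Normalizing constant = 0.17478.
P(Sp. alba | evidence) = 0.129 / 0.17478 ≈ 0.738.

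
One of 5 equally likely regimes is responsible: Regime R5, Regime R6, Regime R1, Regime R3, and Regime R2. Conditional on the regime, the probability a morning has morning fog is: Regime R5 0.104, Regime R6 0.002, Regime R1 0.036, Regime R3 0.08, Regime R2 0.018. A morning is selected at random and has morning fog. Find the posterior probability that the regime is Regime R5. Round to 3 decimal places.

With a uniform prior (1/5 each), posterior ∝ likelihood:
  Regime R5: 0.104
  Regime R6: 0.002
  Regime R1: 0.036
  Regime R3: 0.08
  Regime R2: 0.018
Normalizing constant = 0.24.
P(Regime R5 | evidence) = 0.104 / 0.24 ≈ 0.433.

0.433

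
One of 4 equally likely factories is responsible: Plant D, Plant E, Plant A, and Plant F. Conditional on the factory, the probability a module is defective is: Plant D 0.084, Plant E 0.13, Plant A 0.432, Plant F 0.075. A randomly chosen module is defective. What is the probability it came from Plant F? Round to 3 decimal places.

0.104

Since the prior is uniform, the posterior is proportional to the likelihood:
  Plant D: 0.084
  Plant E: 0.13
  Plant A: 0.432
  Plant F: 0.075
Total = 0.721.
P(Plant F | evidence) = 0.075 / 0.721 ≈ 0.104.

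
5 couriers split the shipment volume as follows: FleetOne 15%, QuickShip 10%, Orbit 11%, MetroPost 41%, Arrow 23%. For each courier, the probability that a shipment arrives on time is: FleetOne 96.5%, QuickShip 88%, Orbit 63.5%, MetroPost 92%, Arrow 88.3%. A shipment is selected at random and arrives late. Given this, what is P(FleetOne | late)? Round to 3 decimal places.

0.045

Taking complements, P(late | each) = FleetOne 0.035, QuickShip 0.12, Orbit 0.365, MetroPost 0.08, Arrow 0.117.
Compute prior × likelihood for every hypothesis:
  FleetOne: 0.15 × 0.035 = 0.00525
  QuickShip: 0.1 × 0.12 = 0.012
  Orbit: 0.11 × 0.365 = 0.04015
  MetroPost: 0.41 × 0.08 = 0.0328
  Arrow: 0.23 × 0.117 = 0.02691
Sum = 0.11711.
P(FleetOne | evidence) = 0.00525 / 0.11711 ≈ 0.045.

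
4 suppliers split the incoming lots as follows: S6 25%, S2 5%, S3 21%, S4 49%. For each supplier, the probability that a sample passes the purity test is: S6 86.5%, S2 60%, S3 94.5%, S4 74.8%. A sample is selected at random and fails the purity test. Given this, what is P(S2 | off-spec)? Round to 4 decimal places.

0.1059

Taking complements, P(off-spec | each) = S6 0.135, S2 0.4, S3 0.055, S4 0.252.
By Bayes' rule, posterior ∝ prior × likelihood:
  S6: 0.25 × 0.135 = 0.03375
  S2: 0.05 × 0.4 = 0.02
  S3: 0.21 × 0.055 = 0.01155
  S4: 0.49 × 0.252 = 0.12348
Sum = 0.18878.
P(S2 | evidence) = 0.02 / 0.18878 ≈ 0.1059.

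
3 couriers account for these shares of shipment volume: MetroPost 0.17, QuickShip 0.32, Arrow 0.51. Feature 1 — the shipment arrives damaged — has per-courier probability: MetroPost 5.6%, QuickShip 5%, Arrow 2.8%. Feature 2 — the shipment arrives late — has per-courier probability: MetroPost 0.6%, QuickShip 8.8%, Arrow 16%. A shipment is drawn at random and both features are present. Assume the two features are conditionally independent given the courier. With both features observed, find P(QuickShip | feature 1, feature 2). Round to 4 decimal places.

0.3755

Compute prior × likelihood for every hypothesis:
  MetroPost: 0.17 × 0.056 × 0.006 = 0.00005712
  QuickShip: 0.32 × 0.05 × 0.088 = 0.001408
  Arrow: 0.51 × 0.028 × 0.16 = 0.0022848
Sum = 0.00374992.
P(QuickShip | evidence) = 0.001408 / 0.00374992 ≈ 0.3755.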